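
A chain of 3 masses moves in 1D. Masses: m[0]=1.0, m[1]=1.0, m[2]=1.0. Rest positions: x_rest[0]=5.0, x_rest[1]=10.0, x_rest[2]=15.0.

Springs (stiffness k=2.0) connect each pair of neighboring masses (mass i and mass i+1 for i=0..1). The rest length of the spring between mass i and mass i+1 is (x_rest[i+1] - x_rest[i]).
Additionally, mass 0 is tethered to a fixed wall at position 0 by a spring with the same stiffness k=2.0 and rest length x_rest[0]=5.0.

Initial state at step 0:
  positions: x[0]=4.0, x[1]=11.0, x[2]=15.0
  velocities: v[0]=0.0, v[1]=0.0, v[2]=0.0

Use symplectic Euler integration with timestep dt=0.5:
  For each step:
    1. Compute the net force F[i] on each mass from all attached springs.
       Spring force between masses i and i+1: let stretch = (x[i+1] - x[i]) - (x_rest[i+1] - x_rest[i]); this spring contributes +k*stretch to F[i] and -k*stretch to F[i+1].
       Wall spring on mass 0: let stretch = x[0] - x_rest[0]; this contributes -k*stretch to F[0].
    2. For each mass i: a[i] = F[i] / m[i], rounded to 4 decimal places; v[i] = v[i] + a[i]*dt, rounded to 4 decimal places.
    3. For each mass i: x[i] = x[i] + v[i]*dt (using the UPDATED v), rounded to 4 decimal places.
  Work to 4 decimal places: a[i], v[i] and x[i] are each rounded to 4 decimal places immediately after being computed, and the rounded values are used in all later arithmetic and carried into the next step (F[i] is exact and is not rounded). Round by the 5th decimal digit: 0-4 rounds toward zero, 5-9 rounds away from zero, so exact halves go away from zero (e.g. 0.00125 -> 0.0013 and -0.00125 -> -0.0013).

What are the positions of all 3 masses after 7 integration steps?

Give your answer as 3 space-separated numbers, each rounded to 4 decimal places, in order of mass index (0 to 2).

Answer: 5.2579 9.0079 15.4219

Derivation:
Step 0: x=[4.0000 11.0000 15.0000] v=[0.0000 0.0000 0.0000]
Step 1: x=[5.5000 9.5000 15.5000] v=[3.0000 -3.0000 1.0000]
Step 2: x=[6.2500 9.0000 15.5000] v=[1.5000 -1.0000 0.0000]
Step 3: x=[5.2500 10.3750 14.7500] v=[-2.0000 2.7500 -1.5000]
Step 4: x=[4.1875 11.3750 14.3125] v=[-2.1250 2.0000 -0.8750]
Step 5: x=[4.6250 10.2500 14.9063] v=[0.8750 -2.2500 1.1875]
Step 6: x=[5.5625 8.6407 15.6719] v=[1.8750 -3.2187 1.5312]
Step 7: x=[5.2579 9.0079 15.4219] v=[-0.6093 0.7343 -0.5000]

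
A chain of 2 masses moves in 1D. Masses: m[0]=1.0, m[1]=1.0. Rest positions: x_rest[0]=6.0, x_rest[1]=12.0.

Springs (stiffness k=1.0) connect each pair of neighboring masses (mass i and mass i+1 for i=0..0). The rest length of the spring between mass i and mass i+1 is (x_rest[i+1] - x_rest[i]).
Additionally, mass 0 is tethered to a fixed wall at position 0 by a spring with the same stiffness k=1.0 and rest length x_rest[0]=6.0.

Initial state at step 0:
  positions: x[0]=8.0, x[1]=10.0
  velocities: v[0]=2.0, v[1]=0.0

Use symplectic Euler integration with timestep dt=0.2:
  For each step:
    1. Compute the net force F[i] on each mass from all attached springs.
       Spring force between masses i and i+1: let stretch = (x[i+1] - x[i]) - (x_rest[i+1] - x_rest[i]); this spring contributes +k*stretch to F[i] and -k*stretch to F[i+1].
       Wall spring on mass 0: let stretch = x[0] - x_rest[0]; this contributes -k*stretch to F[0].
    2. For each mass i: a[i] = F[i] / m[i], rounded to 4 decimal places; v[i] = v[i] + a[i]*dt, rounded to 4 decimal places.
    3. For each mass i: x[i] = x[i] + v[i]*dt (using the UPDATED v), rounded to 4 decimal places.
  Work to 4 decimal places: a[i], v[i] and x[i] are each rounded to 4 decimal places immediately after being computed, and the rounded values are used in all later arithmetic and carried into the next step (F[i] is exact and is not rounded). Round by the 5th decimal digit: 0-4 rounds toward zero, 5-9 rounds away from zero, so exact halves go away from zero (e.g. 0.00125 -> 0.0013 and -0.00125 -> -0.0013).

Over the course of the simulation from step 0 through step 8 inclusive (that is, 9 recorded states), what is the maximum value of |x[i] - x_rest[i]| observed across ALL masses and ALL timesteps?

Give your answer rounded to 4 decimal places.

Step 0: x=[8.0000 10.0000] v=[2.0000 0.0000]
Step 1: x=[8.1600 10.1600] v=[0.8000 0.8000]
Step 2: x=[8.0736 10.4800] v=[-0.4320 1.6000]
Step 3: x=[7.7605 10.9437] v=[-1.5654 2.3187]
Step 4: x=[7.2643 11.5201] v=[-2.4809 2.8821]
Step 5: x=[6.6478 12.1663] v=[-3.0826 3.2309]
Step 6: x=[5.9861 12.8317] v=[-3.3085 3.3272]
Step 7: x=[5.3588 13.4633] v=[-3.1366 3.1581]
Step 8: x=[4.8413 14.0107] v=[-2.5875 2.7372]
Max displacement = 2.1600

Answer: 2.1600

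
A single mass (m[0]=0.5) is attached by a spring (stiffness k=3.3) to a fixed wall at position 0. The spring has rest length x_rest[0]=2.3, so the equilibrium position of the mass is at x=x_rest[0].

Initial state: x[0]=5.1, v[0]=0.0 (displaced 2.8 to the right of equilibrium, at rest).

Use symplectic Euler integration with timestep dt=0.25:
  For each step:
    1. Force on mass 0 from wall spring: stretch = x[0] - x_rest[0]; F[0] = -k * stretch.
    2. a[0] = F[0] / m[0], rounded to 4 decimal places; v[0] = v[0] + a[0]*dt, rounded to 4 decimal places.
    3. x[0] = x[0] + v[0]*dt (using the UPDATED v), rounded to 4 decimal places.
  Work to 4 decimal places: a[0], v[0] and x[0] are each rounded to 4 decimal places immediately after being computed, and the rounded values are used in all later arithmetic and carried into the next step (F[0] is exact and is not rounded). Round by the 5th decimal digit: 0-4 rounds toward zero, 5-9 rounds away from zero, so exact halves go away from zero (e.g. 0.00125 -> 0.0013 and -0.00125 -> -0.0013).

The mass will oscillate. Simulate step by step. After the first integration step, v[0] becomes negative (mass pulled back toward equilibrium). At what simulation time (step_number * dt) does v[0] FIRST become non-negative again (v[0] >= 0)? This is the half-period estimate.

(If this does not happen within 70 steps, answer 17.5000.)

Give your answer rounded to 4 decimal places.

Answer: 1.2500

Derivation:
Step 0: x=[5.1000] v=[0.0000]
Step 1: x=[3.9450] v=[-4.6200]
Step 2: x=[2.1114] v=[-7.3343]
Step 3: x=[0.3556] v=[-7.0231]
Step 4: x=[-0.5981] v=[-3.8149]
Step 5: x=[-0.3564] v=[0.9670]
First v>=0 after going negative at step 5, time=1.2500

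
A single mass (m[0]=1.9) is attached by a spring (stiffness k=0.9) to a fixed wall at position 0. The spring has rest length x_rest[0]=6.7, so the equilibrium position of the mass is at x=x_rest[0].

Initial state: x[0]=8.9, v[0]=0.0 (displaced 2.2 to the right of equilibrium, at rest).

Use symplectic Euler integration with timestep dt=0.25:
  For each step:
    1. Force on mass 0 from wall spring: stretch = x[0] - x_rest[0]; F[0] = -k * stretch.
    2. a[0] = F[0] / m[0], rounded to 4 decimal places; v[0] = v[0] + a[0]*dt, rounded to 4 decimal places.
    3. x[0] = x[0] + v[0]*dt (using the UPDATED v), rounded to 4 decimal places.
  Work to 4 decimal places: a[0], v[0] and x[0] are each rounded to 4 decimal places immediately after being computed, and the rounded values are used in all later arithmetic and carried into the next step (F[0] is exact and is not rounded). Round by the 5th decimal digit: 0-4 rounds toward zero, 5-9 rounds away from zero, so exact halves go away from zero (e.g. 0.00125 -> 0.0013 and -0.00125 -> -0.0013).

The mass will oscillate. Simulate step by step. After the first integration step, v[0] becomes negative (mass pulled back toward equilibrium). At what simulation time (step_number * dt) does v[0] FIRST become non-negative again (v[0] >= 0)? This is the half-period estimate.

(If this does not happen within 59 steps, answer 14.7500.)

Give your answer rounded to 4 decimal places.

Step 0: x=[8.9000] v=[0.0000]
Step 1: x=[8.8349] v=[-0.2605]
Step 2: x=[8.7066] v=[-0.5133]
Step 3: x=[8.5189] v=[-0.7509]
Step 4: x=[8.2773] v=[-0.9663]
Step 5: x=[7.9890] v=[-1.1531]
Step 6: x=[7.6626] v=[-1.3058]
Step 7: x=[7.3077] v=[-1.4198]
Step 8: x=[6.9348] v=[-1.4918]
Step 9: x=[6.5549] v=[-1.5196]
Step 10: x=[6.1793] v=[-1.5024]
Step 11: x=[5.8191] v=[-1.4408]
Step 12: x=[5.4850] v=[-1.3365]
Step 13: x=[5.1869] v=[-1.1926]
Step 14: x=[4.9336] v=[-1.0134]
Step 15: x=[4.7326] v=[-0.8042]
Step 16: x=[4.5898] v=[-0.5712]
Step 17: x=[4.5095] v=[-0.3213]
Step 18: x=[4.4940] v=[-0.0619]
Step 19: x=[4.5438] v=[0.1993]
First v>=0 after going negative at step 19, time=4.7500

Answer: 4.7500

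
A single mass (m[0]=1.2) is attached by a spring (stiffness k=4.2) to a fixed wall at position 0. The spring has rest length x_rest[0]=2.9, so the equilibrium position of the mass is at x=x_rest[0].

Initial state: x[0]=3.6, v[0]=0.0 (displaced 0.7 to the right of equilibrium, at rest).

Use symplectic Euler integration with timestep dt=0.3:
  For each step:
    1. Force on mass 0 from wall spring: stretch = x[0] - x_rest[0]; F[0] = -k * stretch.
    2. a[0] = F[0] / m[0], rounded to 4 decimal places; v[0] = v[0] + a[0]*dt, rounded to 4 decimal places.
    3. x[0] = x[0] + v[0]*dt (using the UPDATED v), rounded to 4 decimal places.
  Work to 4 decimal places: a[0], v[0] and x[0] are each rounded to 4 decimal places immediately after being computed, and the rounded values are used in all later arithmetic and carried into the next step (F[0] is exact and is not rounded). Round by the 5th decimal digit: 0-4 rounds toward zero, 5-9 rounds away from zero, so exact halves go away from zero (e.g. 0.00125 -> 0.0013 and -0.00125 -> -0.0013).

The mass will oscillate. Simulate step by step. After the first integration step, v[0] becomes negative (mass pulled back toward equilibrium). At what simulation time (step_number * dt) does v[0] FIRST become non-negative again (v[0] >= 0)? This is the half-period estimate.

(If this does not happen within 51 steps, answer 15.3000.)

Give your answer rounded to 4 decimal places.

Step 0: x=[3.6000] v=[0.0000]
Step 1: x=[3.3795] v=[-0.7350]
Step 2: x=[3.0080] v=[-1.2385]
Step 3: x=[2.6024] v=[-1.3519]
Step 4: x=[2.2906] v=[-1.0394]
Step 5: x=[2.1708] v=[-0.3995]
Step 6: x=[2.2807] v=[0.3662]
First v>=0 after going negative at step 6, time=1.8000

Answer: 1.8000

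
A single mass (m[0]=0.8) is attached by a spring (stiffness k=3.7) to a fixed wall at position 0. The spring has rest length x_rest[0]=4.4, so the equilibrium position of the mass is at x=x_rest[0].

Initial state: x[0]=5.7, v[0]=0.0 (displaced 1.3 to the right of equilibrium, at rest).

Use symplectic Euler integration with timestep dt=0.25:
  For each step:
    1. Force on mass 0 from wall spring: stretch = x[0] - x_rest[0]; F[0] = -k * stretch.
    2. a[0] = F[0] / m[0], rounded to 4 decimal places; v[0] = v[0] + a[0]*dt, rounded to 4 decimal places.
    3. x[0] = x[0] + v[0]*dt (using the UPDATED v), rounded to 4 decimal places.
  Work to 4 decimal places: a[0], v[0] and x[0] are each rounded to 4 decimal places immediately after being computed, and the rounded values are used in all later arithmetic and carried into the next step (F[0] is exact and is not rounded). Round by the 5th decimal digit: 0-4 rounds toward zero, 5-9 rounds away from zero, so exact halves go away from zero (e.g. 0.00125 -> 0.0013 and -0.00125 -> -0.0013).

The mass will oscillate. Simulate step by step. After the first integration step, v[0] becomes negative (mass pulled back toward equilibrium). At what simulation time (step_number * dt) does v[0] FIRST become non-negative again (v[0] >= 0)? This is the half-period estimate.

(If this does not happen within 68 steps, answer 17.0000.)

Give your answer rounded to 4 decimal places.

Answer: 1.5000

Derivation:
Step 0: x=[5.7000] v=[0.0000]
Step 1: x=[5.3242] v=[-1.5031]
Step 2: x=[4.6813] v=[-2.5717]
Step 3: x=[3.9571] v=[-2.8970]
Step 4: x=[3.3609] v=[-2.3849]
Step 5: x=[3.0650] v=[-1.1835]
Step 6: x=[3.1550] v=[0.3601]
First v>=0 after going negative at step 6, time=1.5000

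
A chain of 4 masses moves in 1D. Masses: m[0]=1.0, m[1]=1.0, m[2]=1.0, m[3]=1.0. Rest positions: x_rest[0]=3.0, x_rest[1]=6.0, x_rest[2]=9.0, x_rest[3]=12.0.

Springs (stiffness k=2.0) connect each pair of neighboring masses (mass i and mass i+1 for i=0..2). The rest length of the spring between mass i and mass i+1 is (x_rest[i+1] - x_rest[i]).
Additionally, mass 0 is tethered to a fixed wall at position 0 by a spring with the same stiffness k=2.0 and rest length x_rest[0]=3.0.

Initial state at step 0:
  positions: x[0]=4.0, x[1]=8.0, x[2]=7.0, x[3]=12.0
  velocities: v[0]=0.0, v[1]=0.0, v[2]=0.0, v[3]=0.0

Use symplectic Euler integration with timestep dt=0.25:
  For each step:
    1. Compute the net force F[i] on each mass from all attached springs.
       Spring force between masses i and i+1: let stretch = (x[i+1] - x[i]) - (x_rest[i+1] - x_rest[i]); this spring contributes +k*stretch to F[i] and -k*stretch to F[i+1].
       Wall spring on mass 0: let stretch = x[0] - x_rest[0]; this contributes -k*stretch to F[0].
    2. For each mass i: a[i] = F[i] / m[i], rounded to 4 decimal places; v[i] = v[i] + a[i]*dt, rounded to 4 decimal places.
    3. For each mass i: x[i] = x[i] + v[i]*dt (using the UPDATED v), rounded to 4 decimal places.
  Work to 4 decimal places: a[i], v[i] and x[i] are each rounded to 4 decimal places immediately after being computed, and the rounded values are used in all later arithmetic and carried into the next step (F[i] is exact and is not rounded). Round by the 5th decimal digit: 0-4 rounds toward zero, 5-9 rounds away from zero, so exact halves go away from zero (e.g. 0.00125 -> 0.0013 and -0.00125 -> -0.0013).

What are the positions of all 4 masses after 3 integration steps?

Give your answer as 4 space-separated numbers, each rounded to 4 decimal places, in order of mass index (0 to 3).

Step 0: x=[4.0000 8.0000 7.0000 12.0000] v=[0.0000 0.0000 0.0000 0.0000]
Step 1: x=[4.0000 7.3750 7.7500 11.7500] v=[0.0000 -2.5000 3.0000 -1.0000]
Step 2: x=[3.9219 6.3750 8.9531 11.3750] v=[-0.3125 -4.0000 4.8125 -1.5000]
Step 3: x=[3.6602 5.3906 10.1367 11.0723] v=[-1.0469 -3.9375 4.7344 -1.2110]

Answer: 3.6602 5.3906 10.1367 11.0723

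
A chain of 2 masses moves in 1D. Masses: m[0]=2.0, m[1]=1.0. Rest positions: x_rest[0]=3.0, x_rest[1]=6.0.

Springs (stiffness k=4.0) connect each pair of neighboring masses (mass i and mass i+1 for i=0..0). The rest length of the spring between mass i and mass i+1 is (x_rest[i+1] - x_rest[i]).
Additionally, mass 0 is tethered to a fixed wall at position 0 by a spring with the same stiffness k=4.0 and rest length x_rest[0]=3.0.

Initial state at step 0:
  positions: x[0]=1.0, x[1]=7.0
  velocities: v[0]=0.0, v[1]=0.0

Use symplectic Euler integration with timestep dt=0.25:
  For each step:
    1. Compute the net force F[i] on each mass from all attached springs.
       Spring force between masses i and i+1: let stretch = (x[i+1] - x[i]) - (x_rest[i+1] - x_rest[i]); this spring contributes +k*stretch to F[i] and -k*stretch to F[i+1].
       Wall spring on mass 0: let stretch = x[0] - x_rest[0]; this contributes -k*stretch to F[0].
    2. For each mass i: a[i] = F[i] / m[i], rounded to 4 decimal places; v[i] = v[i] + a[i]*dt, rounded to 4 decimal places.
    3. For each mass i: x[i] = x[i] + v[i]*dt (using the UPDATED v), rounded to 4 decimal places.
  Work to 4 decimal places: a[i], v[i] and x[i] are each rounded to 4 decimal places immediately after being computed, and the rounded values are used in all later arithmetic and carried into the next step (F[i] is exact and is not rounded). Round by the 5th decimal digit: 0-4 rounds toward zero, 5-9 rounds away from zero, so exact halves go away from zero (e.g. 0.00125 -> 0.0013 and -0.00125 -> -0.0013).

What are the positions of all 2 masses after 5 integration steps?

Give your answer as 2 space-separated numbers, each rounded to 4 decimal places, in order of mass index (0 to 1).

Answer: 4.1930 4.1692

Derivation:
Step 0: x=[1.0000 7.0000] v=[0.0000 0.0000]
Step 1: x=[1.6250 6.2500] v=[2.5000 -3.0000]
Step 2: x=[2.6250 5.0938] v=[4.0000 -4.6250]
Step 3: x=[3.6055 4.0704] v=[3.9219 -4.0938]
Step 4: x=[4.1934 3.6807] v=[2.3516 -1.5587]
Step 5: x=[4.1930 4.1692] v=[-0.0015 1.9540]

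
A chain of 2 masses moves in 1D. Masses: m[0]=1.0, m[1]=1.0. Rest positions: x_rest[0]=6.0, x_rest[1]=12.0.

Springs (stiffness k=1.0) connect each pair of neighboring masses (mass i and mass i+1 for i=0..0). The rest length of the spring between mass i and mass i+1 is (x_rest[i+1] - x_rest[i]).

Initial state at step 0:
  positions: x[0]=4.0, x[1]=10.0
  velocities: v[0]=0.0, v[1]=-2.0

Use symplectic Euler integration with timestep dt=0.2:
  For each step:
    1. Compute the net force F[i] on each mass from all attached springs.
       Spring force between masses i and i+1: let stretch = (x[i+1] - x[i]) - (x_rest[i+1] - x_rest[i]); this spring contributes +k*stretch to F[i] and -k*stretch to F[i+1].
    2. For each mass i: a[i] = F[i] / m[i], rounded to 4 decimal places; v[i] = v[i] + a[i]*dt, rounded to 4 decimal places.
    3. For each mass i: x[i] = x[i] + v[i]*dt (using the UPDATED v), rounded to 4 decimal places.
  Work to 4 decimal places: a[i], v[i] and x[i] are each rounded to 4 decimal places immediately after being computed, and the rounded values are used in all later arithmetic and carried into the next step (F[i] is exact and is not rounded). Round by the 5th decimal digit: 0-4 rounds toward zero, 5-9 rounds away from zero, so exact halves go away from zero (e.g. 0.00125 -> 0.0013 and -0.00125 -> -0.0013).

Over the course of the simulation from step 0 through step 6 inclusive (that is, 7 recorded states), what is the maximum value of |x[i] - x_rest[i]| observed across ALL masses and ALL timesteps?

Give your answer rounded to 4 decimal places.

Answer: 3.9081

Derivation:
Step 0: x=[4.0000 10.0000] v=[0.0000 -2.0000]
Step 1: x=[4.0000 9.6000] v=[0.0000 -2.0000]
Step 2: x=[3.9840 9.2160] v=[-0.0800 -1.9200]
Step 3: x=[3.9373 8.8627] v=[-0.2336 -1.7664]
Step 4: x=[3.8476 8.5524] v=[-0.4485 -1.5515]
Step 5: x=[3.7061 8.2939] v=[-0.7075 -1.2925]
Step 6: x=[3.5081 8.0919] v=[-0.9899 -1.0101]
Max displacement = 3.9081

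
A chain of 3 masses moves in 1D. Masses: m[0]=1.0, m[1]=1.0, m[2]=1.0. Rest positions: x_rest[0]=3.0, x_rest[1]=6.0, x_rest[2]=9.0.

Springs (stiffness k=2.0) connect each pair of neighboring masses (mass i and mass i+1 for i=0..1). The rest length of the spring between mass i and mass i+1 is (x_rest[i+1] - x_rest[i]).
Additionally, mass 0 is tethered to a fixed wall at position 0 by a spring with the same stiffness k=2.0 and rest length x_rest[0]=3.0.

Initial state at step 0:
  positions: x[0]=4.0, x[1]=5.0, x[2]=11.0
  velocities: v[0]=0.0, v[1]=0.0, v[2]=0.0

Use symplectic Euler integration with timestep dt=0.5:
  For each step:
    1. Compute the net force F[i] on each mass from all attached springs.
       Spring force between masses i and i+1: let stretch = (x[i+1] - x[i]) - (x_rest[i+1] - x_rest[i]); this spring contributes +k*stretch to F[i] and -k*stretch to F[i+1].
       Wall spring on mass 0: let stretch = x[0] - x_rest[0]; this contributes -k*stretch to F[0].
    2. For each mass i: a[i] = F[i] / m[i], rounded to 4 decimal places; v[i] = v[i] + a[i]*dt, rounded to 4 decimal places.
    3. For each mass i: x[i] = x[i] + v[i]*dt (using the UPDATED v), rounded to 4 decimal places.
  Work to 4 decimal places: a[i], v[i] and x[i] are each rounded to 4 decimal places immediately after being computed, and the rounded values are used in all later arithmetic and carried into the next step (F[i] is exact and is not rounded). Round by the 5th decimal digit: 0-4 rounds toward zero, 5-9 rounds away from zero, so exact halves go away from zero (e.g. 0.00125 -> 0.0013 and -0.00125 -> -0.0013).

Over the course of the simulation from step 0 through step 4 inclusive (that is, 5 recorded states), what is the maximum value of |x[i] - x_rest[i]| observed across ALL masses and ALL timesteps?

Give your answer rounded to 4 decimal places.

Step 0: x=[4.0000 5.0000 11.0000] v=[0.0000 0.0000 0.0000]
Step 1: x=[2.5000 7.5000 9.5000] v=[-3.0000 5.0000 -3.0000]
Step 2: x=[2.2500 8.5000 8.5000] v=[-0.5000 2.0000 -2.0000]
Step 3: x=[4.0000 6.3750 9.0000] v=[3.5000 -4.2500 1.0000]
Step 4: x=[4.9375 4.3750 9.6875] v=[1.8750 -4.0000 1.3750]
Max displacement = 2.5000

Answer: 2.5000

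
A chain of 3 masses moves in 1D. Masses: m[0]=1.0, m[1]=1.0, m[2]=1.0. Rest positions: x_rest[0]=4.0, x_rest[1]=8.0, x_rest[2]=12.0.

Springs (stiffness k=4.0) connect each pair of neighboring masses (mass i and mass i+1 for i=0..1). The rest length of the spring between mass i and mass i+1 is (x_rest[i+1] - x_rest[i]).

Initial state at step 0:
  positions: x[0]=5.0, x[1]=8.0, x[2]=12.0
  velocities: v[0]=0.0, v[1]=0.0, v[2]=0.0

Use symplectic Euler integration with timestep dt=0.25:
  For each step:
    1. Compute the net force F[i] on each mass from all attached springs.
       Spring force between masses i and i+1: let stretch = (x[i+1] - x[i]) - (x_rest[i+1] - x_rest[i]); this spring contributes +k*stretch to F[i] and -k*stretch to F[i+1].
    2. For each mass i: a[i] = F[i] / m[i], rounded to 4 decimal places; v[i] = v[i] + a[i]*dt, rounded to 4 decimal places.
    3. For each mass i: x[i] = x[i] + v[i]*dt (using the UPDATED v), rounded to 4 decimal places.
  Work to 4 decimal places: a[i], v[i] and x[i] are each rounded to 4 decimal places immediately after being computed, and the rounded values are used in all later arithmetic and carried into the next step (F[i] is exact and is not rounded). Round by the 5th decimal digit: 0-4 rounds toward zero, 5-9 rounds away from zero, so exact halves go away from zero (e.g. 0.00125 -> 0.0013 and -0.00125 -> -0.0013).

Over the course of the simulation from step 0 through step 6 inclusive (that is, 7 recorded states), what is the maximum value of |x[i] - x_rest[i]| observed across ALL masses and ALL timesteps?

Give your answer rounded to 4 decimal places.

Step 0: x=[5.0000 8.0000 12.0000] v=[0.0000 0.0000 0.0000]
Step 1: x=[4.7500 8.2500 12.0000] v=[-1.0000 1.0000 0.0000]
Step 2: x=[4.3750 8.5625 12.0625] v=[-1.5000 1.2500 0.2500]
Step 3: x=[4.0469 8.7031 12.2500] v=[-1.3125 0.5625 0.7500]
Step 4: x=[3.8828 8.5664 12.5508] v=[-0.6563 -0.5468 1.2031]
Step 5: x=[3.8896 8.2549 12.8555] v=[0.0273 -1.2460 1.2187]
Step 6: x=[3.9878 8.0022 13.0100] v=[0.3926 -1.0107 0.6181]
Max displacement = 1.0100

Answer: 1.0100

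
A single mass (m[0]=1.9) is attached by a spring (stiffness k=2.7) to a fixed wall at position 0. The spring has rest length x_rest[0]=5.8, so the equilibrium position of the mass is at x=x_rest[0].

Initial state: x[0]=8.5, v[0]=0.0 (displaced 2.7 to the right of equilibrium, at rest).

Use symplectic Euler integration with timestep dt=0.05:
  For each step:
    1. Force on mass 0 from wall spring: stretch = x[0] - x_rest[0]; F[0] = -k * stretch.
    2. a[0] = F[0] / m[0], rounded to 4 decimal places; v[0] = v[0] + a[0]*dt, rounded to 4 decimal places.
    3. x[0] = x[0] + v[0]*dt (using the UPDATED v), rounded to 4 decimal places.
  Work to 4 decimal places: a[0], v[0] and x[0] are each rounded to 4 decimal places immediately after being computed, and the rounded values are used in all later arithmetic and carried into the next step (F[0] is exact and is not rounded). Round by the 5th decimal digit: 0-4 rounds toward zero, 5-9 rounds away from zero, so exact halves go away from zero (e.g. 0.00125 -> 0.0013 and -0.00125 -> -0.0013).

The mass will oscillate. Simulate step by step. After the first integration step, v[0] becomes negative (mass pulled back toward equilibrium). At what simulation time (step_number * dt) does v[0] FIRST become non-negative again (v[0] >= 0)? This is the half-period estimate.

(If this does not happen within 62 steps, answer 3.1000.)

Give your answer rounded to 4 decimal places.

Answer: 2.6500

Derivation:
Step 0: x=[8.5000] v=[0.0000]
Step 1: x=[8.4904] v=[-0.1918]
Step 2: x=[8.4713] v=[-0.3830]
Step 3: x=[8.4427] v=[-0.5728]
Step 4: x=[8.4047] v=[-0.7606]
Step 5: x=[8.3574] v=[-0.9457]
Step 6: x=[8.3010] v=[-1.1274]
Step 7: x=[8.2357] v=[-1.3051]
Step 8: x=[8.1618] v=[-1.4782]
Step 9: x=[8.0795] v=[-1.6460]
Step 10: x=[7.9891] v=[-1.8080]
Step 11: x=[7.8909] v=[-1.9635]
Step 12: x=[7.7853] v=[-2.1121]
Step 13: x=[7.6726] v=[-2.2532]
Step 14: x=[7.5533] v=[-2.3863]
Step 15: x=[7.4278] v=[-2.5109]
Step 16: x=[7.2965] v=[-2.6266]
Step 17: x=[7.1599] v=[-2.7329]
Step 18: x=[7.0184] v=[-2.8295]
Step 19: x=[6.8726] v=[-2.9161]
Step 20: x=[6.7230] v=[-2.9923]
Step 21: x=[6.5701] v=[-3.0579]
Step 22: x=[6.4145] v=[-3.1126]
Step 23: x=[6.2567] v=[-3.1563]
Step 24: x=[6.0973] v=[-3.1888]
Step 25: x=[5.9368] v=[-3.2099]
Step 26: x=[5.7758] v=[-3.2196]
Step 27: x=[5.6149] v=[-3.2179]
Step 28: x=[5.4547] v=[-3.2048]
Step 29: x=[5.2957] v=[-3.1803]
Step 30: x=[5.1385] v=[-3.1445]
Step 31: x=[4.9836] v=[-3.0975]
Step 32: x=[4.8316] v=[-3.0395]
Step 33: x=[4.6831] v=[-2.9707]
Step 34: x=[4.5385] v=[-2.8913]
Step 35: x=[4.3984] v=[-2.8017]
Step 36: x=[4.2633] v=[-2.7021]
Step 37: x=[4.1337] v=[-2.5929]
Step 38: x=[4.0100] v=[-2.4745]
Step 39: x=[3.8926] v=[-2.3473]
Step 40: x=[3.7820] v=[-2.2118]
Step 41: x=[3.6786] v=[-2.0684]
Step 42: x=[3.5827] v=[-1.9177]
Step 43: x=[3.4947] v=[-1.7602]
Step 44: x=[3.4149] v=[-1.5964]
Step 45: x=[3.3436] v=[-1.4269]
Step 46: x=[3.2810] v=[-1.2524]
Step 47: x=[3.2273] v=[-1.0734]
Step 48: x=[3.1828] v=[-0.8906]
Step 49: x=[3.1476] v=[-0.7046]
Step 50: x=[3.1218] v=[-0.5161]
Step 51: x=[3.1055] v=[-0.3258]
Step 52: x=[3.0988] v=[-0.1344]
Step 53: x=[3.1017] v=[0.0575]
First v>=0 after going negative at step 53, time=2.6500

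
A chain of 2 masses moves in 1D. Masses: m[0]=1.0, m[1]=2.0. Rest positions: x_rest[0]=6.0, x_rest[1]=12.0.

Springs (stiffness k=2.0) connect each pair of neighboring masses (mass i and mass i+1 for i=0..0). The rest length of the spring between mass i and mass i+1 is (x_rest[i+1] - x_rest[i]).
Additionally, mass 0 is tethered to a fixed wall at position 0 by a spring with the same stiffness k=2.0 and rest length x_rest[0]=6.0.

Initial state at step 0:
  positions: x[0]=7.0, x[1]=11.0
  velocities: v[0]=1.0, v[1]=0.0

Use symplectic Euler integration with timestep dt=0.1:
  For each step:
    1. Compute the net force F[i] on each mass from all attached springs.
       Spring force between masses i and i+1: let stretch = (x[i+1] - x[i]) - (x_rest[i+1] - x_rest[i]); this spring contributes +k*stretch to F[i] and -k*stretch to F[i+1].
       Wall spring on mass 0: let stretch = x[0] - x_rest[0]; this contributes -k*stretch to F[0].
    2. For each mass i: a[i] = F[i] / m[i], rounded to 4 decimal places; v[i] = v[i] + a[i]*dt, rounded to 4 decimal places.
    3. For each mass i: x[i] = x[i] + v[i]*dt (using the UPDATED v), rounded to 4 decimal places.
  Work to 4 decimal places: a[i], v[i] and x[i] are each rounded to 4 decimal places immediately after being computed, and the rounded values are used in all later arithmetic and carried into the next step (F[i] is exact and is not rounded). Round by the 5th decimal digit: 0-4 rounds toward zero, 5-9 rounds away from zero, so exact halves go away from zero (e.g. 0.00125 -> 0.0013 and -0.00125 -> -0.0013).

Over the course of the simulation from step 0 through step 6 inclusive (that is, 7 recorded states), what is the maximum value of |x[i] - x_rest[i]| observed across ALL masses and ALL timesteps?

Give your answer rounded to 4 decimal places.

Answer: 1.0400

Derivation:
Step 0: x=[7.0000 11.0000] v=[1.0000 0.0000]
Step 1: x=[7.0400 11.0200] v=[0.4000 0.2000]
Step 2: x=[7.0188 11.0602] v=[-0.2120 0.4020]
Step 3: x=[6.9381 11.1200] v=[-0.8075 0.5979]
Step 4: x=[6.8022 11.1980] v=[-1.3587 0.7797]
Step 5: x=[6.6182 11.2920] v=[-1.8400 0.9401]
Step 6: x=[6.3953 11.3993] v=[-2.2289 1.0727]
Max displacement = 1.0400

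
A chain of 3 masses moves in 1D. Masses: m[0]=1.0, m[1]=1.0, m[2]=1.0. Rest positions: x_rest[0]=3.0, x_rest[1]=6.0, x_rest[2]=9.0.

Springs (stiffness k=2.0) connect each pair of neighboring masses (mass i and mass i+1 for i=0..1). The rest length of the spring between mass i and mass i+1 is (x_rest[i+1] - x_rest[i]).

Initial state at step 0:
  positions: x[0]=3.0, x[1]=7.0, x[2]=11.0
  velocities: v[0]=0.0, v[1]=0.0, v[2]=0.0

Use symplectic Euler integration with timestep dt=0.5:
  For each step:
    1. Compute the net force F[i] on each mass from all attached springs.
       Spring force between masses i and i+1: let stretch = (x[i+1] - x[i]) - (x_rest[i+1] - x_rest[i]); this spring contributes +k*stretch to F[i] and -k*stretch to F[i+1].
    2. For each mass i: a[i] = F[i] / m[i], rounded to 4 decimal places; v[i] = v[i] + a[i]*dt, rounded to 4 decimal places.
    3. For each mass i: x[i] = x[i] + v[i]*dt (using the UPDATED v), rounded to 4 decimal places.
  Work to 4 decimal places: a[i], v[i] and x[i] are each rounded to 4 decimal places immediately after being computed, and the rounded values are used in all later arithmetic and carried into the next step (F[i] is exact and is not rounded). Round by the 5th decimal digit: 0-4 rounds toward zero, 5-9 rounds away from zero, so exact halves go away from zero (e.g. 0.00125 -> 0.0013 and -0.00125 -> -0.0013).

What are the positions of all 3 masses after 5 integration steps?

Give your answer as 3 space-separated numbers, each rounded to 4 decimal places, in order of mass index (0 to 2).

Answer: 4.7188 7.0000 9.2813

Derivation:
Step 0: x=[3.0000 7.0000 11.0000] v=[0.0000 0.0000 0.0000]
Step 1: x=[3.5000 7.0000 10.5000] v=[1.0000 0.0000 -1.0000]
Step 2: x=[4.2500 7.0000 9.7500] v=[1.5000 0.0000 -1.5000]
Step 3: x=[4.8750 7.0000 9.1250] v=[1.2500 0.0000 -1.2500]
Step 4: x=[5.0625 7.0000 8.9375] v=[0.3750 0.0000 -0.3750]
Step 5: x=[4.7188 7.0000 9.2813] v=[-0.6875 0.0000 0.6875]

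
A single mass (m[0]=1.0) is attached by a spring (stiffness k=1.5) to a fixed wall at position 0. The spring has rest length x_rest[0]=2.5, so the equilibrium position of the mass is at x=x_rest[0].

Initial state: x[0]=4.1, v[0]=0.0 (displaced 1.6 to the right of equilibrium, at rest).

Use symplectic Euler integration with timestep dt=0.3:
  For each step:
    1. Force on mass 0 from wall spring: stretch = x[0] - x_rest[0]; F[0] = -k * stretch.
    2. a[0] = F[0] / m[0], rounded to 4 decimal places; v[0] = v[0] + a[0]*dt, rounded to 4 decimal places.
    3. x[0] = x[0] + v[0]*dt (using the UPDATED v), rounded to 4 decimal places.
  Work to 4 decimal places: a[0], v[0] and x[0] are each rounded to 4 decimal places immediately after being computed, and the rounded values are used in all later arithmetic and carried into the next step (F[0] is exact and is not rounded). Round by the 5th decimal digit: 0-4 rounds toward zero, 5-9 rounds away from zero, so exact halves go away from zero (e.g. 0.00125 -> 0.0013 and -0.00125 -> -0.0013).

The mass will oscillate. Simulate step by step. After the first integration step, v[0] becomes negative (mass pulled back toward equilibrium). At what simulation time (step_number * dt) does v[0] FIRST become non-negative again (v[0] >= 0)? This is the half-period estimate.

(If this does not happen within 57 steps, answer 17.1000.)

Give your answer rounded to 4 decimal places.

Answer: 2.7000

Derivation:
Step 0: x=[4.1000] v=[0.0000]
Step 1: x=[3.8840] v=[-0.7200]
Step 2: x=[3.4812] v=[-1.3428]
Step 3: x=[2.9459] v=[-1.7843]
Step 4: x=[2.3504] v=[-1.9850]
Step 5: x=[1.7751] v=[-1.9177]
Step 6: x=[1.2977] v=[-1.5915]
Step 7: x=[0.9826] v=[-1.0505]
Step 8: x=[0.8723] v=[-0.3677]
Step 9: x=[0.9817] v=[0.3648]
First v>=0 after going negative at step 9, time=2.7000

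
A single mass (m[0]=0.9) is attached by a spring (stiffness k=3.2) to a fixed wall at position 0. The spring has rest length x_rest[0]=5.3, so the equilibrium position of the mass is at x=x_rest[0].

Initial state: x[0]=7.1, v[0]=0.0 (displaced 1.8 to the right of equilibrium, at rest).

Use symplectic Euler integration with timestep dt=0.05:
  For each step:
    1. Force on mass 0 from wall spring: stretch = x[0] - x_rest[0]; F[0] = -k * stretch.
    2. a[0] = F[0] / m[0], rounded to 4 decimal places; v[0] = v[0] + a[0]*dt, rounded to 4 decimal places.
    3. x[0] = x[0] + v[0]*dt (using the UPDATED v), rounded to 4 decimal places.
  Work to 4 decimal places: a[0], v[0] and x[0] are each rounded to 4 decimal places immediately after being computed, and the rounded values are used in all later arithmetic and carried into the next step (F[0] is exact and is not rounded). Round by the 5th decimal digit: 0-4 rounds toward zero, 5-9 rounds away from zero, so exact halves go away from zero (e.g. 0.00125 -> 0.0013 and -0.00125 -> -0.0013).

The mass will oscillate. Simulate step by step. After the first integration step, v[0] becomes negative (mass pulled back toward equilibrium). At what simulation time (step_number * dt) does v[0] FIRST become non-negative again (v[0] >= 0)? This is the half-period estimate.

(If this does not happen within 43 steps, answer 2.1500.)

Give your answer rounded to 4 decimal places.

Answer: 1.7000

Derivation:
Step 0: x=[7.1000] v=[0.0000]
Step 1: x=[7.0840] v=[-0.3200]
Step 2: x=[7.0521] v=[-0.6372]
Step 3: x=[7.0047] v=[-0.9487]
Step 4: x=[6.9421] v=[-1.2518]
Step 5: x=[6.8649] v=[-1.5437]
Step 6: x=[6.7738] v=[-1.8219]
Step 7: x=[6.6696] v=[-2.0839]
Step 8: x=[6.5532] v=[-2.3274]
Step 9: x=[6.4257] v=[-2.5502]
Step 10: x=[6.2882] v=[-2.7503]
Step 11: x=[6.1419] v=[-2.9260]
Step 12: x=[5.9881] v=[-3.0757]
Step 13: x=[5.8282] v=[-3.1980]
Step 14: x=[5.6636] v=[-3.2919]
Step 15: x=[5.4958] v=[-3.3565]
Step 16: x=[5.3262] v=[-3.3913]
Step 17: x=[5.1564] v=[-3.3960]
Step 18: x=[4.9879] v=[-3.3705]
Step 19: x=[4.8222] v=[-3.3150]
Step 20: x=[4.6607] v=[-3.2301]
Step 21: x=[4.5049] v=[-3.1164]
Step 22: x=[4.3561] v=[-2.9751]
Step 23: x=[4.2157] v=[-2.8073]
Step 24: x=[4.0850] v=[-2.6145]
Step 25: x=[3.9651] v=[-2.3985]
Step 26: x=[3.8570] v=[-2.1612]
Step 27: x=[3.7618] v=[-1.9047]
Step 28: x=[3.6802] v=[-1.6312]
Step 29: x=[3.6130] v=[-1.3432]
Step 30: x=[3.5608] v=[-1.0433]
Step 31: x=[3.5241] v=[-0.7341]
Step 32: x=[3.5032] v=[-0.4184]
Step 33: x=[3.4983] v=[-0.0990]
Step 34: x=[3.5094] v=[0.2213]
First v>=0 after going negative at step 34, time=1.7000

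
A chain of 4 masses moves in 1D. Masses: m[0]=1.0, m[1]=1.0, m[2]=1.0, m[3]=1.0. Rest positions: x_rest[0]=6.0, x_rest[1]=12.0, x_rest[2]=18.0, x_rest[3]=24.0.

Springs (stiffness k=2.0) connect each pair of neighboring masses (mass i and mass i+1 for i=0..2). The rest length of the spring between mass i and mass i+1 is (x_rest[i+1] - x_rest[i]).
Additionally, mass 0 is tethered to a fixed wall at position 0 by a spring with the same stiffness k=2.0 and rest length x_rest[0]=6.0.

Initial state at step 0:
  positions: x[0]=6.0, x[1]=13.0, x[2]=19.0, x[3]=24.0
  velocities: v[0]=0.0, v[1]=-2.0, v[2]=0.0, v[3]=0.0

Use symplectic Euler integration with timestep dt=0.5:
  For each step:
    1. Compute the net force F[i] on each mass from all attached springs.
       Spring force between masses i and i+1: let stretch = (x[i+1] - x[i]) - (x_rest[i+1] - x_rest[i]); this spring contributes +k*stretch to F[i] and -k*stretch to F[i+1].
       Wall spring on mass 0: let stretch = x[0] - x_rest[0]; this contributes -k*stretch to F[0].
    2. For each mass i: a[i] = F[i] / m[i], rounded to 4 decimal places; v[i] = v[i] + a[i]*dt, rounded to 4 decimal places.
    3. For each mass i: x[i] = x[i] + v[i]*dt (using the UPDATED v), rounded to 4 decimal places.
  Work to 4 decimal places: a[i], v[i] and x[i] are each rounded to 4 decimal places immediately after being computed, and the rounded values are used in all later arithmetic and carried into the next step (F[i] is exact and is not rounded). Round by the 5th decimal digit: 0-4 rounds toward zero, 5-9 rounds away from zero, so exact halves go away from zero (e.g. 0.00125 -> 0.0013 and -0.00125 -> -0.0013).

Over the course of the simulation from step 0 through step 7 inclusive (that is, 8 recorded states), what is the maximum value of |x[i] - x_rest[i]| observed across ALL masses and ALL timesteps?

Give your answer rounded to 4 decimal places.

Answer: 1.9296

Derivation:
Step 0: x=[6.0000 13.0000 19.0000 24.0000] v=[0.0000 -2.0000 0.0000 0.0000]
Step 1: x=[6.5000 11.5000 18.5000 24.5000] v=[1.0000 -3.0000 -1.0000 1.0000]
Step 2: x=[6.2500 11.0000 17.5000 25.0000] v=[-0.5000 -1.0000 -2.0000 1.0000]
Step 3: x=[5.2500 11.3750 17.0000 24.7500] v=[-2.0000 0.7500 -1.0000 -0.5000]
Step 4: x=[4.6875 11.5000 17.5625 23.6250] v=[-1.1250 0.2500 1.1250 -2.2500]
Step 5: x=[5.1875 11.2500 18.1250 22.4688] v=[1.0000 -0.5000 1.1250 -2.3125]
Step 6: x=[6.1250 11.4063 17.4219 22.1407] v=[1.8750 0.3125 -1.4062 -0.6563]
Step 7: x=[6.6407 11.9297 16.0704 22.4532] v=[1.0313 1.0468 -2.7030 0.6249]
Max displacement = 1.9296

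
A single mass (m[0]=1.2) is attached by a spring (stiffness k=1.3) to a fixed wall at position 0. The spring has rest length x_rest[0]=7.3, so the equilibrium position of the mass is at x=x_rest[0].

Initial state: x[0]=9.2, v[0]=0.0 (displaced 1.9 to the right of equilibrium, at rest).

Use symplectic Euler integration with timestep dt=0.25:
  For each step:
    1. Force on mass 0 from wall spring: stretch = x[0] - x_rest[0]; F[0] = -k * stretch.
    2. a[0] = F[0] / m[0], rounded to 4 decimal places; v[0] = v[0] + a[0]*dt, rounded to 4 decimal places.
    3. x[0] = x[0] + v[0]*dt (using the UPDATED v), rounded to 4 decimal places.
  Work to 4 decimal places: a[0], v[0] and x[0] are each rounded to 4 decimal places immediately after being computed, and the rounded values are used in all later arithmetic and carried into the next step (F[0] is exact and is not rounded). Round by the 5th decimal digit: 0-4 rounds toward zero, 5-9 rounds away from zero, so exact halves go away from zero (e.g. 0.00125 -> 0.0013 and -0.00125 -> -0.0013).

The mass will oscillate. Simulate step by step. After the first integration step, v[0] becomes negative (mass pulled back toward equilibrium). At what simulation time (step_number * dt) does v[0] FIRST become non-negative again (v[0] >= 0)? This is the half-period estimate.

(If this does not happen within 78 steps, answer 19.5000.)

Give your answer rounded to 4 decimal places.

Step 0: x=[9.2000] v=[0.0000]
Step 1: x=[9.0714] v=[-0.5146]
Step 2: x=[8.8228] v=[-0.9944]
Step 3: x=[8.4711] v=[-1.4068]
Step 4: x=[8.0401] v=[-1.7240]
Step 5: x=[7.5590] v=[-1.9245]
Step 6: x=[7.0603] v=[-1.9947]
Step 7: x=[6.5779] v=[-1.9298]
Step 8: x=[6.1444] v=[-1.7342]
Step 9: x=[5.7891] v=[-1.4212]
Step 10: x=[5.5361] v=[-1.0120]
Step 11: x=[5.4025] v=[-0.5343]
Step 12: x=[5.3974] v=[-0.0204]
Step 13: x=[5.5211] v=[0.4949]
First v>=0 after going negative at step 13, time=3.2500

Answer: 3.2500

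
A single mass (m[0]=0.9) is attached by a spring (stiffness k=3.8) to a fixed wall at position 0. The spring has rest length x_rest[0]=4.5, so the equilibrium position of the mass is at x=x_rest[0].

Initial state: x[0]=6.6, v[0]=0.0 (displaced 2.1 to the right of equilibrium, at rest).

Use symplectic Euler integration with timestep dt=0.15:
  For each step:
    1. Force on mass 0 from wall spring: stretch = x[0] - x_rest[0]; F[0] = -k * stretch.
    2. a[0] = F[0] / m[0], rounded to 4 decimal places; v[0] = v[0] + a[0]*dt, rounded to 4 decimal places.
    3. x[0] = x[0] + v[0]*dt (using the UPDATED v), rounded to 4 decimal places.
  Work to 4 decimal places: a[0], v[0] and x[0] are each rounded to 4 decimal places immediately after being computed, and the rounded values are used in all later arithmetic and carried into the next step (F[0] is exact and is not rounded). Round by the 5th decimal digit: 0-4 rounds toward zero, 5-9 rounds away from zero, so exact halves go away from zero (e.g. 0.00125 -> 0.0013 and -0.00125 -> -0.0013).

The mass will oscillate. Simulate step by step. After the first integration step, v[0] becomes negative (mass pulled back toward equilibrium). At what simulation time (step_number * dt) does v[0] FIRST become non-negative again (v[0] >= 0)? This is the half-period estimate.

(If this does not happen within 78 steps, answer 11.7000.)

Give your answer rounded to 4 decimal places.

Step 0: x=[6.6000] v=[0.0000]
Step 1: x=[6.4005] v=[-1.3300]
Step 2: x=[6.0205] v=[-2.5336]
Step 3: x=[5.4960] v=[-3.4966]
Step 4: x=[4.8769] v=[-4.1274]
Step 5: x=[4.2220] v=[-4.3661]
Step 6: x=[3.5935] v=[-4.1900]
Step 7: x=[3.0511] v=[-3.6159]
Step 8: x=[2.6464] v=[-2.6983]
Step 9: x=[2.4177] v=[-1.5244]
Step 10: x=[2.3869] v=[-0.2056]
Step 11: x=[2.5568] v=[1.1327]
First v>=0 after going negative at step 11, time=1.6500

Answer: 1.6500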